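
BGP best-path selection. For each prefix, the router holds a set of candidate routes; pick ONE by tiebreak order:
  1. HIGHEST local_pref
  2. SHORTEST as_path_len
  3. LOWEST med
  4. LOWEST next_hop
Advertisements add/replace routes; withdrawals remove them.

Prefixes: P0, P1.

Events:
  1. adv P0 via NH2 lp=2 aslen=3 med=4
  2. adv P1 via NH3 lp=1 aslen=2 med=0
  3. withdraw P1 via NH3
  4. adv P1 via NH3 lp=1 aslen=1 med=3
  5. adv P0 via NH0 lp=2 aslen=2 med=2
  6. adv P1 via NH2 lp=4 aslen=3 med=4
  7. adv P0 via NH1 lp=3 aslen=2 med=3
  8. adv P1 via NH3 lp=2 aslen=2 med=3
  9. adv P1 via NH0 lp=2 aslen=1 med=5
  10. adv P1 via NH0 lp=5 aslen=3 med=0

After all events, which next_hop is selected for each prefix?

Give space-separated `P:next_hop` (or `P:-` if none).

Answer: P0:NH1 P1:NH0

Derivation:
Op 1: best P0=NH2 P1=-
Op 2: best P0=NH2 P1=NH3
Op 3: best P0=NH2 P1=-
Op 4: best P0=NH2 P1=NH3
Op 5: best P0=NH0 P1=NH3
Op 6: best P0=NH0 P1=NH2
Op 7: best P0=NH1 P1=NH2
Op 8: best P0=NH1 P1=NH2
Op 9: best P0=NH1 P1=NH2
Op 10: best P0=NH1 P1=NH0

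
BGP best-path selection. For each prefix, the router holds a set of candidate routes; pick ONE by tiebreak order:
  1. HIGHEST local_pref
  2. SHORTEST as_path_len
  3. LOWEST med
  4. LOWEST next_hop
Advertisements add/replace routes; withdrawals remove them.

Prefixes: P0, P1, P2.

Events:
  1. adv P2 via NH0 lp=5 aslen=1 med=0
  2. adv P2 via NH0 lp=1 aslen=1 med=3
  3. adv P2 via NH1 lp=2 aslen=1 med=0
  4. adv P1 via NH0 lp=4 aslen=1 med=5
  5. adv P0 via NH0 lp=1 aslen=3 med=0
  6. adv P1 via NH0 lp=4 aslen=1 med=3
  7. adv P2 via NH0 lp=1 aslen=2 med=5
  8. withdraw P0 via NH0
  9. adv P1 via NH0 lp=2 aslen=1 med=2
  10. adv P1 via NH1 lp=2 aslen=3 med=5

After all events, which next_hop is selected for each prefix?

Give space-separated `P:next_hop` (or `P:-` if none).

Answer: P0:- P1:NH0 P2:NH1

Derivation:
Op 1: best P0=- P1=- P2=NH0
Op 2: best P0=- P1=- P2=NH0
Op 3: best P0=- P1=- P2=NH1
Op 4: best P0=- P1=NH0 P2=NH1
Op 5: best P0=NH0 P1=NH0 P2=NH1
Op 6: best P0=NH0 P1=NH0 P2=NH1
Op 7: best P0=NH0 P1=NH0 P2=NH1
Op 8: best P0=- P1=NH0 P2=NH1
Op 9: best P0=- P1=NH0 P2=NH1
Op 10: best P0=- P1=NH0 P2=NH1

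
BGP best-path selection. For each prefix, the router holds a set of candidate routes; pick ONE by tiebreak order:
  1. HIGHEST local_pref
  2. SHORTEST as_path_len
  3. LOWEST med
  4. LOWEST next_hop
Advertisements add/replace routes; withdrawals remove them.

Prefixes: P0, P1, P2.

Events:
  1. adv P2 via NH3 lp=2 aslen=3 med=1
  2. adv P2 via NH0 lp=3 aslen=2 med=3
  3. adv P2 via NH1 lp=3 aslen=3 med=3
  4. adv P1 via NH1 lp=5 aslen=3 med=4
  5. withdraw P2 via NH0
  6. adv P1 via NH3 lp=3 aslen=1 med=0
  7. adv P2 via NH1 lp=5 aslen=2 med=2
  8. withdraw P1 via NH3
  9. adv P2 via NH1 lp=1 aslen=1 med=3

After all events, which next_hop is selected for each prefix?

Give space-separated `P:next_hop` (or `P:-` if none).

Op 1: best P0=- P1=- P2=NH3
Op 2: best P0=- P1=- P2=NH0
Op 3: best P0=- P1=- P2=NH0
Op 4: best P0=- P1=NH1 P2=NH0
Op 5: best P0=- P1=NH1 P2=NH1
Op 6: best P0=- P1=NH1 P2=NH1
Op 7: best P0=- P1=NH1 P2=NH1
Op 8: best P0=- P1=NH1 P2=NH1
Op 9: best P0=- P1=NH1 P2=NH3

Answer: P0:- P1:NH1 P2:NH3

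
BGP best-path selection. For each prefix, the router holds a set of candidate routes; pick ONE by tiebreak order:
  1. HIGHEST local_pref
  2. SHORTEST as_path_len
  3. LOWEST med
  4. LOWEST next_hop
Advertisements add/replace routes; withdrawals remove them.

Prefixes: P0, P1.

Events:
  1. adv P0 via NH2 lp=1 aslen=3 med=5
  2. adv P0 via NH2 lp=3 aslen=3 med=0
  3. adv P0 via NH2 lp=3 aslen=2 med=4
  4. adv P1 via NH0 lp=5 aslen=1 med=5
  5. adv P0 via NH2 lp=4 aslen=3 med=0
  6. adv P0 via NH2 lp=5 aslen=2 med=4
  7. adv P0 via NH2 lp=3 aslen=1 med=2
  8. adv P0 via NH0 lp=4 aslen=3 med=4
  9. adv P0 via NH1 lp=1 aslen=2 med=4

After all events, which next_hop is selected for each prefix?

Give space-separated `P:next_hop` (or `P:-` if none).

Op 1: best P0=NH2 P1=-
Op 2: best P0=NH2 P1=-
Op 3: best P0=NH2 P1=-
Op 4: best P0=NH2 P1=NH0
Op 5: best P0=NH2 P1=NH0
Op 6: best P0=NH2 P1=NH0
Op 7: best P0=NH2 P1=NH0
Op 8: best P0=NH0 P1=NH0
Op 9: best P0=NH0 P1=NH0

Answer: P0:NH0 P1:NH0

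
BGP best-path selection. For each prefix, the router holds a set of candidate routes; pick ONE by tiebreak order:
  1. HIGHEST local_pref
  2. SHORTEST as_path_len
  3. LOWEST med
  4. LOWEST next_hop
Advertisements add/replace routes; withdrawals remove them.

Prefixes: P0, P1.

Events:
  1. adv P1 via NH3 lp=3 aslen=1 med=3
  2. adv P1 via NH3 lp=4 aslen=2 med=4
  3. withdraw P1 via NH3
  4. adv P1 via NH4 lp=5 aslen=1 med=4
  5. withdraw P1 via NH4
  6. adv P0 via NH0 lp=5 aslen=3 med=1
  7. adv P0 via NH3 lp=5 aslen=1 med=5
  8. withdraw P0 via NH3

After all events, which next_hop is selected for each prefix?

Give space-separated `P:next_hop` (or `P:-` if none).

Answer: P0:NH0 P1:-

Derivation:
Op 1: best P0=- P1=NH3
Op 2: best P0=- P1=NH3
Op 3: best P0=- P1=-
Op 4: best P0=- P1=NH4
Op 5: best P0=- P1=-
Op 6: best P0=NH0 P1=-
Op 7: best P0=NH3 P1=-
Op 8: best P0=NH0 P1=-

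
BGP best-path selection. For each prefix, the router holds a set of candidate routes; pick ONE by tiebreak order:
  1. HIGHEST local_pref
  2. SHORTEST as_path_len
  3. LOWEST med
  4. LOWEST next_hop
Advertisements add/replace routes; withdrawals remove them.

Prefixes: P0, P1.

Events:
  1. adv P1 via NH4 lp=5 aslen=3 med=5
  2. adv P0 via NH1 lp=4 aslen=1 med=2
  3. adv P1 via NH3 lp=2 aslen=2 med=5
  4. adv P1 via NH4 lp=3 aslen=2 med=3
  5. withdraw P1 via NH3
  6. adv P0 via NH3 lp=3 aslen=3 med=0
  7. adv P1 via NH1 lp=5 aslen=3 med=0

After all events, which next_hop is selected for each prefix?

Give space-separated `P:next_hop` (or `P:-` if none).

Op 1: best P0=- P1=NH4
Op 2: best P0=NH1 P1=NH4
Op 3: best P0=NH1 P1=NH4
Op 4: best P0=NH1 P1=NH4
Op 5: best P0=NH1 P1=NH4
Op 6: best P0=NH1 P1=NH4
Op 7: best P0=NH1 P1=NH1

Answer: P0:NH1 P1:NH1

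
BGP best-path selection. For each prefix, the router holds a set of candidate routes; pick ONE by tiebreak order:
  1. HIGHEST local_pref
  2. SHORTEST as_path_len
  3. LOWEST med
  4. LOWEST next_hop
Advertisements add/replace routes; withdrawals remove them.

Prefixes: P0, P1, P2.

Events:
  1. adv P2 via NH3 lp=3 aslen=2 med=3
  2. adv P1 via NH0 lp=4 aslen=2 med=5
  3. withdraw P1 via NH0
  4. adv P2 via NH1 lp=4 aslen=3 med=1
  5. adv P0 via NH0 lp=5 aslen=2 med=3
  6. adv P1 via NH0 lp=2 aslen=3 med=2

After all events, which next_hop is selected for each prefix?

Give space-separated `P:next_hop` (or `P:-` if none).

Op 1: best P0=- P1=- P2=NH3
Op 2: best P0=- P1=NH0 P2=NH3
Op 3: best P0=- P1=- P2=NH3
Op 4: best P0=- P1=- P2=NH1
Op 5: best P0=NH0 P1=- P2=NH1
Op 6: best P0=NH0 P1=NH0 P2=NH1

Answer: P0:NH0 P1:NH0 P2:NH1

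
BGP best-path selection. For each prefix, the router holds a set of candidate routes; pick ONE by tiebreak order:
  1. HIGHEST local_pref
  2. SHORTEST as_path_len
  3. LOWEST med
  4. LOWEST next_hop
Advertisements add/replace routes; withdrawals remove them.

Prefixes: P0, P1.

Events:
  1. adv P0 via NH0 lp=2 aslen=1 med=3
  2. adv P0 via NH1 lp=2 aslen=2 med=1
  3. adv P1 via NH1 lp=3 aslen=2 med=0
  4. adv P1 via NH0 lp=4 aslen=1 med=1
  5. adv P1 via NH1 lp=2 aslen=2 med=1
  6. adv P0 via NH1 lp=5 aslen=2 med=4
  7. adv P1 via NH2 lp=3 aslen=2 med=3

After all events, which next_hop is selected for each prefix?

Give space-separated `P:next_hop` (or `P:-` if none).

Answer: P0:NH1 P1:NH0

Derivation:
Op 1: best P0=NH0 P1=-
Op 2: best P0=NH0 P1=-
Op 3: best P0=NH0 P1=NH1
Op 4: best P0=NH0 P1=NH0
Op 5: best P0=NH0 P1=NH0
Op 6: best P0=NH1 P1=NH0
Op 7: best P0=NH1 P1=NH0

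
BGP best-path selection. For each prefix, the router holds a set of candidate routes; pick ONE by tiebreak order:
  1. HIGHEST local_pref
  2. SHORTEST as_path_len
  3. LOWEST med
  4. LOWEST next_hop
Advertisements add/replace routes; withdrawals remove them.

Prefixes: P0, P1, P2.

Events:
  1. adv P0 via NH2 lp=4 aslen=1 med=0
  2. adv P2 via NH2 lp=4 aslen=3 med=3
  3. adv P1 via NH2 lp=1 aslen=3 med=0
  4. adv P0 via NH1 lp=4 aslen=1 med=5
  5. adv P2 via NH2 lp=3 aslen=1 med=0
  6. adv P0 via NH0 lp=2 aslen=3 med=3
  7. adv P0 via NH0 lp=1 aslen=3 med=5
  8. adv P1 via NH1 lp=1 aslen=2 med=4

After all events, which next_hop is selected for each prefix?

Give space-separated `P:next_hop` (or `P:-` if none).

Op 1: best P0=NH2 P1=- P2=-
Op 2: best P0=NH2 P1=- P2=NH2
Op 3: best P0=NH2 P1=NH2 P2=NH2
Op 4: best P0=NH2 P1=NH2 P2=NH2
Op 5: best P0=NH2 P1=NH2 P2=NH2
Op 6: best P0=NH2 P1=NH2 P2=NH2
Op 7: best P0=NH2 P1=NH2 P2=NH2
Op 8: best P0=NH2 P1=NH1 P2=NH2

Answer: P0:NH2 P1:NH1 P2:NH2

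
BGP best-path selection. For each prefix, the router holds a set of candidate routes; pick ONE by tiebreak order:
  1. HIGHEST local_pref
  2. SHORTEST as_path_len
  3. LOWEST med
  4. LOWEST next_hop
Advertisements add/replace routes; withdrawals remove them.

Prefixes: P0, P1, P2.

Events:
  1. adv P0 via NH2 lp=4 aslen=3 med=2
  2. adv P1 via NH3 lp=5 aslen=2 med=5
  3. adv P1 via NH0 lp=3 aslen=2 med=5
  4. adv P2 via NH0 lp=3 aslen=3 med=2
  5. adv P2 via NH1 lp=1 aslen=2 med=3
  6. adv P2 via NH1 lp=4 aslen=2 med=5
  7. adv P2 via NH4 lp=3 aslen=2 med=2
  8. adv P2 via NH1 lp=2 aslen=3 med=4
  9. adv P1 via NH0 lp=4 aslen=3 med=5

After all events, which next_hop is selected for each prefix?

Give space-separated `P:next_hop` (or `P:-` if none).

Op 1: best P0=NH2 P1=- P2=-
Op 2: best P0=NH2 P1=NH3 P2=-
Op 3: best P0=NH2 P1=NH3 P2=-
Op 4: best P0=NH2 P1=NH3 P2=NH0
Op 5: best P0=NH2 P1=NH3 P2=NH0
Op 6: best P0=NH2 P1=NH3 P2=NH1
Op 7: best P0=NH2 P1=NH3 P2=NH1
Op 8: best P0=NH2 P1=NH3 P2=NH4
Op 9: best P0=NH2 P1=NH3 P2=NH4

Answer: P0:NH2 P1:NH3 P2:NH4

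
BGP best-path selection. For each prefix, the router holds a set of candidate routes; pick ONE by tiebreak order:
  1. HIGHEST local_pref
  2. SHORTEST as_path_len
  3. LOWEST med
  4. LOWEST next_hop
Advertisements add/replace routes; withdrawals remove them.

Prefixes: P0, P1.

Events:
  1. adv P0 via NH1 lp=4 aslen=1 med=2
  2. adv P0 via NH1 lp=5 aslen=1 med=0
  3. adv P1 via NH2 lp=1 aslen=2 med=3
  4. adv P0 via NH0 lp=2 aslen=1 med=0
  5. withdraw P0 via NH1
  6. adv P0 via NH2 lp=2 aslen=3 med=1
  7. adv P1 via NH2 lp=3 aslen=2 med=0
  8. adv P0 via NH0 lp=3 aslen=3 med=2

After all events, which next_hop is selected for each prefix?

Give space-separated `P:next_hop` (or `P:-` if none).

Op 1: best P0=NH1 P1=-
Op 2: best P0=NH1 P1=-
Op 3: best P0=NH1 P1=NH2
Op 4: best P0=NH1 P1=NH2
Op 5: best P0=NH0 P1=NH2
Op 6: best P0=NH0 P1=NH2
Op 7: best P0=NH0 P1=NH2
Op 8: best P0=NH0 P1=NH2

Answer: P0:NH0 P1:NH2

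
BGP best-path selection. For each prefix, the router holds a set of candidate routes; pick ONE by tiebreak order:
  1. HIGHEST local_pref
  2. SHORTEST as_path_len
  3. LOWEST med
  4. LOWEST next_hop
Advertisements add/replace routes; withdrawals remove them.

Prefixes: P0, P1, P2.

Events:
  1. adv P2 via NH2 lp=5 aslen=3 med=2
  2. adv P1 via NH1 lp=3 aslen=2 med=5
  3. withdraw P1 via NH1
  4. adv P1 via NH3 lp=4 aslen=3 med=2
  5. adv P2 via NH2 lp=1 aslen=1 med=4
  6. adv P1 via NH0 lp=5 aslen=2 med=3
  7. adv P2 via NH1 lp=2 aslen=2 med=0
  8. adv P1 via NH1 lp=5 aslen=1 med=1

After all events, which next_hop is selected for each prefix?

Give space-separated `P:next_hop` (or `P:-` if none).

Op 1: best P0=- P1=- P2=NH2
Op 2: best P0=- P1=NH1 P2=NH2
Op 3: best P0=- P1=- P2=NH2
Op 4: best P0=- P1=NH3 P2=NH2
Op 5: best P0=- P1=NH3 P2=NH2
Op 6: best P0=- P1=NH0 P2=NH2
Op 7: best P0=- P1=NH0 P2=NH1
Op 8: best P0=- P1=NH1 P2=NH1

Answer: P0:- P1:NH1 P2:NH1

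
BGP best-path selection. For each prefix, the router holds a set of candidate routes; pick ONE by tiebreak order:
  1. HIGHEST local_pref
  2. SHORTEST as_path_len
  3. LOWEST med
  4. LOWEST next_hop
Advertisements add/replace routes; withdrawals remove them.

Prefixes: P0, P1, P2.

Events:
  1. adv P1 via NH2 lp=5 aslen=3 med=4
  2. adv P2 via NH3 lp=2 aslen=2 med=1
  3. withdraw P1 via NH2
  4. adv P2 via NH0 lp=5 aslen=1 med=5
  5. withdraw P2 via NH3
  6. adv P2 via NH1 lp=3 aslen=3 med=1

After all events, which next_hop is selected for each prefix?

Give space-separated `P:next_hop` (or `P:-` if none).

Op 1: best P0=- P1=NH2 P2=-
Op 2: best P0=- P1=NH2 P2=NH3
Op 3: best P0=- P1=- P2=NH3
Op 4: best P0=- P1=- P2=NH0
Op 5: best P0=- P1=- P2=NH0
Op 6: best P0=- P1=- P2=NH0

Answer: P0:- P1:- P2:NH0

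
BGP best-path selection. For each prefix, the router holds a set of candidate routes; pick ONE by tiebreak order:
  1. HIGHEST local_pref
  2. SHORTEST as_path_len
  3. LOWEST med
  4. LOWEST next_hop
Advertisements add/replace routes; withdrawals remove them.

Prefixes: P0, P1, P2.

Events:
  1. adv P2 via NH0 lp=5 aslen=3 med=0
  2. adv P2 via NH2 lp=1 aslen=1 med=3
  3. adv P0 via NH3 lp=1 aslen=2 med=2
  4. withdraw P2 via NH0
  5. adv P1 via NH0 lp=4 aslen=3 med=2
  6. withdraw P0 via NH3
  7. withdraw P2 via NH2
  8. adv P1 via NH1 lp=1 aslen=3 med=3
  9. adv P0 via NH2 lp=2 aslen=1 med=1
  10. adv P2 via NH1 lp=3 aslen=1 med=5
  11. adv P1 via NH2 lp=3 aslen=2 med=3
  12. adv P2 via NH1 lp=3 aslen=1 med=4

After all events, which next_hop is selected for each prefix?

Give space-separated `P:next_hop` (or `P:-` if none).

Op 1: best P0=- P1=- P2=NH0
Op 2: best P0=- P1=- P2=NH0
Op 3: best P0=NH3 P1=- P2=NH0
Op 4: best P0=NH3 P1=- P2=NH2
Op 5: best P0=NH3 P1=NH0 P2=NH2
Op 6: best P0=- P1=NH0 P2=NH2
Op 7: best P0=- P1=NH0 P2=-
Op 8: best P0=- P1=NH0 P2=-
Op 9: best P0=NH2 P1=NH0 P2=-
Op 10: best P0=NH2 P1=NH0 P2=NH1
Op 11: best P0=NH2 P1=NH0 P2=NH1
Op 12: best P0=NH2 P1=NH0 P2=NH1

Answer: P0:NH2 P1:NH0 P2:NH1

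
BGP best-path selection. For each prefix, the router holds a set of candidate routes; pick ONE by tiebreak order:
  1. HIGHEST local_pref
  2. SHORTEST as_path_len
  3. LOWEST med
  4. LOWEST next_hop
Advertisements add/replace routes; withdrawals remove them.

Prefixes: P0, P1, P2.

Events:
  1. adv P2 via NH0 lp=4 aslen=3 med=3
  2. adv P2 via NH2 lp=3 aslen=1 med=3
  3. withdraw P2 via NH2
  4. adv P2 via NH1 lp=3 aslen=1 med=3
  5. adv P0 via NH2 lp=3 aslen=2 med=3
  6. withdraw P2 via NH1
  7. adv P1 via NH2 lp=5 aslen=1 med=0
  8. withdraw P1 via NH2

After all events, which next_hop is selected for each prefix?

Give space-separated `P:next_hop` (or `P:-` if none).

Answer: P0:NH2 P1:- P2:NH0

Derivation:
Op 1: best P0=- P1=- P2=NH0
Op 2: best P0=- P1=- P2=NH0
Op 3: best P0=- P1=- P2=NH0
Op 4: best P0=- P1=- P2=NH0
Op 5: best P0=NH2 P1=- P2=NH0
Op 6: best P0=NH2 P1=- P2=NH0
Op 7: best P0=NH2 P1=NH2 P2=NH0
Op 8: best P0=NH2 P1=- P2=NH0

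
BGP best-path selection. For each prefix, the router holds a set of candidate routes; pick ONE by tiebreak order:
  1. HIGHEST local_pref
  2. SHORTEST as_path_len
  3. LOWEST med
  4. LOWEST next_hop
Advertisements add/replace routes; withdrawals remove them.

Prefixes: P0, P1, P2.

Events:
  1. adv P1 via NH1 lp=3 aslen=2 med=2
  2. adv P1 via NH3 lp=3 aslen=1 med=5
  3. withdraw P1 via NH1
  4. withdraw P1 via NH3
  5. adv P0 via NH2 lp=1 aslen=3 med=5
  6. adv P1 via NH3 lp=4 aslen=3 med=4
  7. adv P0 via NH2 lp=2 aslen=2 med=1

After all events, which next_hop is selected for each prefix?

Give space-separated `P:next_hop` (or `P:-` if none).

Answer: P0:NH2 P1:NH3 P2:-

Derivation:
Op 1: best P0=- P1=NH1 P2=-
Op 2: best P0=- P1=NH3 P2=-
Op 3: best P0=- P1=NH3 P2=-
Op 4: best P0=- P1=- P2=-
Op 5: best P0=NH2 P1=- P2=-
Op 6: best P0=NH2 P1=NH3 P2=-
Op 7: best P0=NH2 P1=NH3 P2=-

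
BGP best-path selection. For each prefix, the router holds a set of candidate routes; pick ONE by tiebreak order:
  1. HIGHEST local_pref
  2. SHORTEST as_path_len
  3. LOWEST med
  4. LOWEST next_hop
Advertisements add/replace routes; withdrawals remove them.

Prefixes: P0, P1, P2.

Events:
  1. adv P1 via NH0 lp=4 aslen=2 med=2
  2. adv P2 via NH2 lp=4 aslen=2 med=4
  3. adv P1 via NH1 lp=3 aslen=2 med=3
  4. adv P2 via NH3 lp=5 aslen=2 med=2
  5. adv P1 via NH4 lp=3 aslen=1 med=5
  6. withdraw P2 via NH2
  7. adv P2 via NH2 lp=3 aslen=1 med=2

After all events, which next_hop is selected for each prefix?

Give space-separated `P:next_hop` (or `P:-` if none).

Op 1: best P0=- P1=NH0 P2=-
Op 2: best P0=- P1=NH0 P2=NH2
Op 3: best P0=- P1=NH0 P2=NH2
Op 4: best P0=- P1=NH0 P2=NH3
Op 5: best P0=- P1=NH0 P2=NH3
Op 6: best P0=- P1=NH0 P2=NH3
Op 7: best P0=- P1=NH0 P2=NH3

Answer: P0:- P1:NH0 P2:NH3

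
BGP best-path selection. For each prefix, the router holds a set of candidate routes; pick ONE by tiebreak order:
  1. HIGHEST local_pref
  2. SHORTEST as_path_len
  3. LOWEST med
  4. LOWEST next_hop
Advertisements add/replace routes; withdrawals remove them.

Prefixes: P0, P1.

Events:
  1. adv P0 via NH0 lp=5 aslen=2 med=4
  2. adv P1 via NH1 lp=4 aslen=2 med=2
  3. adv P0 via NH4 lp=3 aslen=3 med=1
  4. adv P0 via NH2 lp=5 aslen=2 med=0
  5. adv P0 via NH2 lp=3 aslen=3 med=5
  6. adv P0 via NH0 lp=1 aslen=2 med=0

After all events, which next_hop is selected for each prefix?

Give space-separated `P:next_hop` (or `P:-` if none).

Answer: P0:NH4 P1:NH1

Derivation:
Op 1: best P0=NH0 P1=-
Op 2: best P0=NH0 P1=NH1
Op 3: best P0=NH0 P1=NH1
Op 4: best P0=NH2 P1=NH1
Op 5: best P0=NH0 P1=NH1
Op 6: best P0=NH4 P1=NH1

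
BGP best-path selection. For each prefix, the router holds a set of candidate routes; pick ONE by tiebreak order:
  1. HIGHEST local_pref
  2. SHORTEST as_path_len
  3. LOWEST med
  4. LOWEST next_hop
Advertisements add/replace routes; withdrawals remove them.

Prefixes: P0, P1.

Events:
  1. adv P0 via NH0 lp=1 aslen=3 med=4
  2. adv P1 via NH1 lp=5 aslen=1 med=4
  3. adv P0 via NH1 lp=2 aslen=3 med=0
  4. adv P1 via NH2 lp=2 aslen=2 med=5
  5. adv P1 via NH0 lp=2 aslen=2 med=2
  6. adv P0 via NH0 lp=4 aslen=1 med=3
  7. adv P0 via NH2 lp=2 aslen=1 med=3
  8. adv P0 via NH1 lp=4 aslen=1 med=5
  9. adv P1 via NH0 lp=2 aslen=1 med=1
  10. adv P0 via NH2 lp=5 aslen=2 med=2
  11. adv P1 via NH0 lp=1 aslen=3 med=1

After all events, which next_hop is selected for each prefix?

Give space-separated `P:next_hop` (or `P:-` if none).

Answer: P0:NH2 P1:NH1

Derivation:
Op 1: best P0=NH0 P1=-
Op 2: best P0=NH0 P1=NH1
Op 3: best P0=NH1 P1=NH1
Op 4: best P0=NH1 P1=NH1
Op 5: best P0=NH1 P1=NH1
Op 6: best P0=NH0 P1=NH1
Op 7: best P0=NH0 P1=NH1
Op 8: best P0=NH0 P1=NH1
Op 9: best P0=NH0 P1=NH1
Op 10: best P0=NH2 P1=NH1
Op 11: best P0=NH2 P1=NH1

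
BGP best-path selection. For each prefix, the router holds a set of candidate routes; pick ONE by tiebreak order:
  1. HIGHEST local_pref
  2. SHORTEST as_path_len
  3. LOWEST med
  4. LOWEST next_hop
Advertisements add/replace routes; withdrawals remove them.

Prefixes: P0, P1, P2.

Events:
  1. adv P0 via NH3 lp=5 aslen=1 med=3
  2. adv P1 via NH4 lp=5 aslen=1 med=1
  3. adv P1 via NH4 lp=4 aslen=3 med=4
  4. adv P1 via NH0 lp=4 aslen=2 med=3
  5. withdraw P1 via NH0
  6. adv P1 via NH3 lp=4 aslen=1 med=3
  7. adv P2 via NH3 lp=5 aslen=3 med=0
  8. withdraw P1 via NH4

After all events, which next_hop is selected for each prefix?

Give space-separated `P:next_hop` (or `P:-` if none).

Answer: P0:NH3 P1:NH3 P2:NH3

Derivation:
Op 1: best P0=NH3 P1=- P2=-
Op 2: best P0=NH3 P1=NH4 P2=-
Op 3: best P0=NH3 P1=NH4 P2=-
Op 4: best P0=NH3 P1=NH0 P2=-
Op 5: best P0=NH3 P1=NH4 P2=-
Op 6: best P0=NH3 P1=NH3 P2=-
Op 7: best P0=NH3 P1=NH3 P2=NH3
Op 8: best P0=NH3 P1=NH3 P2=NH3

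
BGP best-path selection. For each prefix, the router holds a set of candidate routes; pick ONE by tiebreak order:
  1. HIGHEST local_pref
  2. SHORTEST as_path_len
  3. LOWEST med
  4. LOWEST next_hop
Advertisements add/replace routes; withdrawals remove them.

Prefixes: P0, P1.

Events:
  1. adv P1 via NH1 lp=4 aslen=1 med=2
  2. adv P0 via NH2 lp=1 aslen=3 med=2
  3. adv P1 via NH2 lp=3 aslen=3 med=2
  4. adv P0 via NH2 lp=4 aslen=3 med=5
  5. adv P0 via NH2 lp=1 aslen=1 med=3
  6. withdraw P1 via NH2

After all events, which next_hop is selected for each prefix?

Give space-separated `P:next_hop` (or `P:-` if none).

Op 1: best P0=- P1=NH1
Op 2: best P0=NH2 P1=NH1
Op 3: best P0=NH2 P1=NH1
Op 4: best P0=NH2 P1=NH1
Op 5: best P0=NH2 P1=NH1
Op 6: best P0=NH2 P1=NH1

Answer: P0:NH2 P1:NH1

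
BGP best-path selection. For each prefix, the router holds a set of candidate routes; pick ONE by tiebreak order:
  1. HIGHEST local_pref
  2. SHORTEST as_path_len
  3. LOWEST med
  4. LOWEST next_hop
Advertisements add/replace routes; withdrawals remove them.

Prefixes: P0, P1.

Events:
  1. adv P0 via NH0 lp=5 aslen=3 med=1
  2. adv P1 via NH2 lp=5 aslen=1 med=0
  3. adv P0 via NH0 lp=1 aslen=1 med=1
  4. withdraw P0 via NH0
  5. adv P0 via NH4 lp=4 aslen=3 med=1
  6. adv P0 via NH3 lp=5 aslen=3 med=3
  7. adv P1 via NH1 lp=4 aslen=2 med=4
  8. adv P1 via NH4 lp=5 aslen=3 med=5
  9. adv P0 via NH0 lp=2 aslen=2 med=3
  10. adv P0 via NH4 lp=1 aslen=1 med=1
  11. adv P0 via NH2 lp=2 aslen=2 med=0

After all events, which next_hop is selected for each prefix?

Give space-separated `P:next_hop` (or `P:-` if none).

Answer: P0:NH3 P1:NH2

Derivation:
Op 1: best P0=NH0 P1=-
Op 2: best P0=NH0 P1=NH2
Op 3: best P0=NH0 P1=NH2
Op 4: best P0=- P1=NH2
Op 5: best P0=NH4 P1=NH2
Op 6: best P0=NH3 P1=NH2
Op 7: best P0=NH3 P1=NH2
Op 8: best P0=NH3 P1=NH2
Op 9: best P0=NH3 P1=NH2
Op 10: best P0=NH3 P1=NH2
Op 11: best P0=NH3 P1=NH2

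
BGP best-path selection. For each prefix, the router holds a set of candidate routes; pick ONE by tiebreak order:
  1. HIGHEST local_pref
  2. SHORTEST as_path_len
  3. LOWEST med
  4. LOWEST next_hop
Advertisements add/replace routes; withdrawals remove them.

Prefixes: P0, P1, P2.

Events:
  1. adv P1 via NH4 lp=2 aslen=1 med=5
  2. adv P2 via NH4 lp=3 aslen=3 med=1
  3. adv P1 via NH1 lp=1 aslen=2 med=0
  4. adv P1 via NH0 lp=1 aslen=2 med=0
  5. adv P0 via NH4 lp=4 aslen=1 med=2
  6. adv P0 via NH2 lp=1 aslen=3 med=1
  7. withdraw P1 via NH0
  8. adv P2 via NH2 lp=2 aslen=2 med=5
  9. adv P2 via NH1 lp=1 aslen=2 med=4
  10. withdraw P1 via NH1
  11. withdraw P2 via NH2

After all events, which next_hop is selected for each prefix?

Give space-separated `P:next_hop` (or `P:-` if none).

Answer: P0:NH4 P1:NH4 P2:NH4

Derivation:
Op 1: best P0=- P1=NH4 P2=-
Op 2: best P0=- P1=NH4 P2=NH4
Op 3: best P0=- P1=NH4 P2=NH4
Op 4: best P0=- P1=NH4 P2=NH4
Op 5: best P0=NH4 P1=NH4 P2=NH4
Op 6: best P0=NH4 P1=NH4 P2=NH4
Op 7: best P0=NH4 P1=NH4 P2=NH4
Op 8: best P0=NH4 P1=NH4 P2=NH4
Op 9: best P0=NH4 P1=NH4 P2=NH4
Op 10: best P0=NH4 P1=NH4 P2=NH4
Op 11: best P0=NH4 P1=NH4 P2=NH4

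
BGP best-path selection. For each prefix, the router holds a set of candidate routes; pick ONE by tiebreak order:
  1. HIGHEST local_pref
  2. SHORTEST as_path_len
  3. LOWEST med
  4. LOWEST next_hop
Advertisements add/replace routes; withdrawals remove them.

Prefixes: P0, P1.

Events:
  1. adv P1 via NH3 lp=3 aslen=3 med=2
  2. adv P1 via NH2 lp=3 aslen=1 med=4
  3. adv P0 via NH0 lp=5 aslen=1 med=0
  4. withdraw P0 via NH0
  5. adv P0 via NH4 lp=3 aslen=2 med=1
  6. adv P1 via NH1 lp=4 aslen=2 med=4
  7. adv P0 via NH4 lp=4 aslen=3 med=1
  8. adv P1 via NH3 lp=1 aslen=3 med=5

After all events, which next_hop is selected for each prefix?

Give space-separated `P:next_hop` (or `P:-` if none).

Op 1: best P0=- P1=NH3
Op 2: best P0=- P1=NH2
Op 3: best P0=NH0 P1=NH2
Op 4: best P0=- P1=NH2
Op 5: best P0=NH4 P1=NH2
Op 6: best P0=NH4 P1=NH1
Op 7: best P0=NH4 P1=NH1
Op 8: best P0=NH4 P1=NH1

Answer: P0:NH4 P1:NH1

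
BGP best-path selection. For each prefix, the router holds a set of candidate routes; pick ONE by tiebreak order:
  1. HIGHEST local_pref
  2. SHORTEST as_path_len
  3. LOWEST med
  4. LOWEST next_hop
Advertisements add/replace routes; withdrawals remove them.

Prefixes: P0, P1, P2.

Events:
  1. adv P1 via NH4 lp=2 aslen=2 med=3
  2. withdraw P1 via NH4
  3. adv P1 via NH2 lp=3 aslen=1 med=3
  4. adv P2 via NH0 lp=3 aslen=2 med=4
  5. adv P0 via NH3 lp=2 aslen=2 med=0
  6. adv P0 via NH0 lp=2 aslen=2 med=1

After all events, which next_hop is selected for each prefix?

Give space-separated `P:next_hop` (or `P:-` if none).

Op 1: best P0=- P1=NH4 P2=-
Op 2: best P0=- P1=- P2=-
Op 3: best P0=- P1=NH2 P2=-
Op 4: best P0=- P1=NH2 P2=NH0
Op 5: best P0=NH3 P1=NH2 P2=NH0
Op 6: best P0=NH3 P1=NH2 P2=NH0

Answer: P0:NH3 P1:NH2 P2:NH0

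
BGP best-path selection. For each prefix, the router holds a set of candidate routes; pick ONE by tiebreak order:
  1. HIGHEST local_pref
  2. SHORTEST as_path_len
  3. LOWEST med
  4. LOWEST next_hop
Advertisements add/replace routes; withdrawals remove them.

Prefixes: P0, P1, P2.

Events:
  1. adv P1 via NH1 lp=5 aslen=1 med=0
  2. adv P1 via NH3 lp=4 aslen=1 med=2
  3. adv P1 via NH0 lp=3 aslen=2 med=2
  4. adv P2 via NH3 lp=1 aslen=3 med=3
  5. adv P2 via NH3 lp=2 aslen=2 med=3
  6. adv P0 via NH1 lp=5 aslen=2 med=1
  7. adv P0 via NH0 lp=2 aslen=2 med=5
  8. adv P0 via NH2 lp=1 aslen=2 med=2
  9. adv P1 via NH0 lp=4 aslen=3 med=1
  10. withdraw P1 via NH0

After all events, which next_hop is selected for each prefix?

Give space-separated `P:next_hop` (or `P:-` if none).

Op 1: best P0=- P1=NH1 P2=-
Op 2: best P0=- P1=NH1 P2=-
Op 3: best P0=- P1=NH1 P2=-
Op 4: best P0=- P1=NH1 P2=NH3
Op 5: best P0=- P1=NH1 P2=NH3
Op 6: best P0=NH1 P1=NH1 P2=NH3
Op 7: best P0=NH1 P1=NH1 P2=NH3
Op 8: best P0=NH1 P1=NH1 P2=NH3
Op 9: best P0=NH1 P1=NH1 P2=NH3
Op 10: best P0=NH1 P1=NH1 P2=NH3

Answer: P0:NH1 P1:NH1 P2:NH3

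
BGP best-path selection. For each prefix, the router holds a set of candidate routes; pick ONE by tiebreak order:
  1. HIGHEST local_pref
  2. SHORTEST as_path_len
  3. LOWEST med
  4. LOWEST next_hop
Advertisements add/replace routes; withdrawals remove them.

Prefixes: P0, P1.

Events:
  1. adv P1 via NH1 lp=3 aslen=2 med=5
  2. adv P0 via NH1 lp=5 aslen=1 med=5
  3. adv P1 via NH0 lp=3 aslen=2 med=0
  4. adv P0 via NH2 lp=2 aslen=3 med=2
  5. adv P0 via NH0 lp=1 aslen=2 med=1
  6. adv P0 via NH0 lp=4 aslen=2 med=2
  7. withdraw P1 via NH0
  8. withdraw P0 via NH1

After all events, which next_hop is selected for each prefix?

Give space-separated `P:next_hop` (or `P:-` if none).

Op 1: best P0=- P1=NH1
Op 2: best P0=NH1 P1=NH1
Op 3: best P0=NH1 P1=NH0
Op 4: best P0=NH1 P1=NH0
Op 5: best P0=NH1 P1=NH0
Op 6: best P0=NH1 P1=NH0
Op 7: best P0=NH1 P1=NH1
Op 8: best P0=NH0 P1=NH1

Answer: P0:NH0 P1:NH1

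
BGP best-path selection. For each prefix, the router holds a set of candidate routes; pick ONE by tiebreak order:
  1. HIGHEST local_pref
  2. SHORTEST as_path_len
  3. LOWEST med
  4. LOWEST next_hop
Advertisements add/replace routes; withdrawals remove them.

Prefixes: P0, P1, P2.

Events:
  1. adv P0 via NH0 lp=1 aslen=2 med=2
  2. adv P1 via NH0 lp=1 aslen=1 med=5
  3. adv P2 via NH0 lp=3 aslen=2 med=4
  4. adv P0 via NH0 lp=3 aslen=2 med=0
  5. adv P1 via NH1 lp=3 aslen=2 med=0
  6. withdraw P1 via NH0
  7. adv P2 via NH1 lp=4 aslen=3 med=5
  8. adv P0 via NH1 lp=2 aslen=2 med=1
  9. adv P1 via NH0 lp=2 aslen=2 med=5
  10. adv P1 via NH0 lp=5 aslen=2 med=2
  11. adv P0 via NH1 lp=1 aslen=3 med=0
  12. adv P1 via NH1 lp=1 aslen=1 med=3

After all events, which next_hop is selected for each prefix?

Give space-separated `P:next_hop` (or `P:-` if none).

Op 1: best P0=NH0 P1=- P2=-
Op 2: best P0=NH0 P1=NH0 P2=-
Op 3: best P0=NH0 P1=NH0 P2=NH0
Op 4: best P0=NH0 P1=NH0 P2=NH0
Op 5: best P0=NH0 P1=NH1 P2=NH0
Op 6: best P0=NH0 P1=NH1 P2=NH0
Op 7: best P0=NH0 P1=NH1 P2=NH1
Op 8: best P0=NH0 P1=NH1 P2=NH1
Op 9: best P0=NH0 P1=NH1 P2=NH1
Op 10: best P0=NH0 P1=NH0 P2=NH1
Op 11: best P0=NH0 P1=NH0 P2=NH1
Op 12: best P0=NH0 P1=NH0 P2=NH1

Answer: P0:NH0 P1:NH0 P2:NH1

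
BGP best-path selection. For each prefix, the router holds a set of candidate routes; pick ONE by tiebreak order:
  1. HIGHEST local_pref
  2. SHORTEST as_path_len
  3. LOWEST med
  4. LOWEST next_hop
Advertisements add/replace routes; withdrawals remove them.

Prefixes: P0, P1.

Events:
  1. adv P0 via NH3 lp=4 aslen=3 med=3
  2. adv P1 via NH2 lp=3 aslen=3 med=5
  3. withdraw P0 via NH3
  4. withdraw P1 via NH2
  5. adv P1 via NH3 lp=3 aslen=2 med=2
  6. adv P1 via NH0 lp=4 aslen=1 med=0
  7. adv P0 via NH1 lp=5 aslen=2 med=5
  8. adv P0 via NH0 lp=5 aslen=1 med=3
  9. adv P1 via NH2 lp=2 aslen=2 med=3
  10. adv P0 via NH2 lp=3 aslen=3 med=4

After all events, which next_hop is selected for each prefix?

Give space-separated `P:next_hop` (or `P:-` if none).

Op 1: best P0=NH3 P1=-
Op 2: best P0=NH3 P1=NH2
Op 3: best P0=- P1=NH2
Op 4: best P0=- P1=-
Op 5: best P0=- P1=NH3
Op 6: best P0=- P1=NH0
Op 7: best P0=NH1 P1=NH0
Op 8: best P0=NH0 P1=NH0
Op 9: best P0=NH0 P1=NH0
Op 10: best P0=NH0 P1=NH0

Answer: P0:NH0 P1:NH0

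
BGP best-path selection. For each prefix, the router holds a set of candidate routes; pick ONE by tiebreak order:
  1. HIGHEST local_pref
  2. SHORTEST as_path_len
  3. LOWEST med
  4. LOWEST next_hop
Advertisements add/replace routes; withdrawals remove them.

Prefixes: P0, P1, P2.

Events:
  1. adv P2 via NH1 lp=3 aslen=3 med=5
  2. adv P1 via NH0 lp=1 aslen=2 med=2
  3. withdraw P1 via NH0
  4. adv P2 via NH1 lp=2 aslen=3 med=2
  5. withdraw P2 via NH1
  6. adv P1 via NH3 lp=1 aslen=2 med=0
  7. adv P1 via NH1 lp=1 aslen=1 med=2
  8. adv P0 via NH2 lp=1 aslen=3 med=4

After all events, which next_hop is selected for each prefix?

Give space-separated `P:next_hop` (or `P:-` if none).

Answer: P0:NH2 P1:NH1 P2:-

Derivation:
Op 1: best P0=- P1=- P2=NH1
Op 2: best P0=- P1=NH0 P2=NH1
Op 3: best P0=- P1=- P2=NH1
Op 4: best P0=- P1=- P2=NH1
Op 5: best P0=- P1=- P2=-
Op 6: best P0=- P1=NH3 P2=-
Op 7: best P0=- P1=NH1 P2=-
Op 8: best P0=NH2 P1=NH1 P2=-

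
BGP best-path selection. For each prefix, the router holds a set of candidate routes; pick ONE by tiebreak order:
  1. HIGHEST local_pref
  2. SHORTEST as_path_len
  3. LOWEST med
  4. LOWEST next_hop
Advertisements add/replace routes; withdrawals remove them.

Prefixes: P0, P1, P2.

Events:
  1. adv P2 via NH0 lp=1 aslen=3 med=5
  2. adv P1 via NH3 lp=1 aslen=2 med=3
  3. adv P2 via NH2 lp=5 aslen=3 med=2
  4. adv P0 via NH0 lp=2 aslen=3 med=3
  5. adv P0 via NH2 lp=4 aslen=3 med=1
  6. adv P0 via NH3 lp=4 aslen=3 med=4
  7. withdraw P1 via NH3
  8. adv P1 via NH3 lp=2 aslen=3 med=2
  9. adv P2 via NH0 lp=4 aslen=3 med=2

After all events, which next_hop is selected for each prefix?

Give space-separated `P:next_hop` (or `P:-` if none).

Answer: P0:NH2 P1:NH3 P2:NH2

Derivation:
Op 1: best P0=- P1=- P2=NH0
Op 2: best P0=- P1=NH3 P2=NH0
Op 3: best P0=- P1=NH3 P2=NH2
Op 4: best P0=NH0 P1=NH3 P2=NH2
Op 5: best P0=NH2 P1=NH3 P2=NH2
Op 6: best P0=NH2 P1=NH3 P2=NH2
Op 7: best P0=NH2 P1=- P2=NH2
Op 8: best P0=NH2 P1=NH3 P2=NH2
Op 9: best P0=NH2 P1=NH3 P2=NH2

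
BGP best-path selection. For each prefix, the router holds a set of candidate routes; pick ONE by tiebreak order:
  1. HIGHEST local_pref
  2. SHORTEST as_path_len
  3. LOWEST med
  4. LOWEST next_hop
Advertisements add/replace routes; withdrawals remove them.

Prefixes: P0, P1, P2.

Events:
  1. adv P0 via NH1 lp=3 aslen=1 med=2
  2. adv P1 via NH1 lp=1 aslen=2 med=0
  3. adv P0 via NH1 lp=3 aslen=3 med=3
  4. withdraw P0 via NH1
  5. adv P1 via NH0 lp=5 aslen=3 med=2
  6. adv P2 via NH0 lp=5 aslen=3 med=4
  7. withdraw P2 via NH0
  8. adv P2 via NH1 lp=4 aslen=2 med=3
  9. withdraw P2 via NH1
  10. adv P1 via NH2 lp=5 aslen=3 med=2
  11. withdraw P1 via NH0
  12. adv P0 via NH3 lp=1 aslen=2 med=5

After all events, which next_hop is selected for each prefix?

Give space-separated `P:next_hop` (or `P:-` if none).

Op 1: best P0=NH1 P1=- P2=-
Op 2: best P0=NH1 P1=NH1 P2=-
Op 3: best P0=NH1 P1=NH1 P2=-
Op 4: best P0=- P1=NH1 P2=-
Op 5: best P0=- P1=NH0 P2=-
Op 6: best P0=- P1=NH0 P2=NH0
Op 7: best P0=- P1=NH0 P2=-
Op 8: best P0=- P1=NH0 P2=NH1
Op 9: best P0=- P1=NH0 P2=-
Op 10: best P0=- P1=NH0 P2=-
Op 11: best P0=- P1=NH2 P2=-
Op 12: best P0=NH3 P1=NH2 P2=-

Answer: P0:NH3 P1:NH2 P2:-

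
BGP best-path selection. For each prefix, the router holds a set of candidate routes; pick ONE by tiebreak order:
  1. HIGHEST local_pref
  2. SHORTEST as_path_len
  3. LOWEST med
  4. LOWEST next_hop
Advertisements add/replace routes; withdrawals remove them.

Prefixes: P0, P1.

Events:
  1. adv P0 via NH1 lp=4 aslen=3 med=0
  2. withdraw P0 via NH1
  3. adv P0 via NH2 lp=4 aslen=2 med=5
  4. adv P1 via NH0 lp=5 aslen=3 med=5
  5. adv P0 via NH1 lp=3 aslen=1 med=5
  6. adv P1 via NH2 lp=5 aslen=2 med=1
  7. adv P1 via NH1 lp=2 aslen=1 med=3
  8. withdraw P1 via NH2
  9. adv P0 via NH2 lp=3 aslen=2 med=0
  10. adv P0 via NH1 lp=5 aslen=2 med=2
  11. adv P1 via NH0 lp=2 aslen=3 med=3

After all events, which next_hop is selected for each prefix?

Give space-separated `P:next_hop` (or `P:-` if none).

Answer: P0:NH1 P1:NH1

Derivation:
Op 1: best P0=NH1 P1=-
Op 2: best P0=- P1=-
Op 3: best P0=NH2 P1=-
Op 4: best P0=NH2 P1=NH0
Op 5: best P0=NH2 P1=NH0
Op 6: best P0=NH2 P1=NH2
Op 7: best P0=NH2 P1=NH2
Op 8: best P0=NH2 P1=NH0
Op 9: best P0=NH1 P1=NH0
Op 10: best P0=NH1 P1=NH0
Op 11: best P0=NH1 P1=NH1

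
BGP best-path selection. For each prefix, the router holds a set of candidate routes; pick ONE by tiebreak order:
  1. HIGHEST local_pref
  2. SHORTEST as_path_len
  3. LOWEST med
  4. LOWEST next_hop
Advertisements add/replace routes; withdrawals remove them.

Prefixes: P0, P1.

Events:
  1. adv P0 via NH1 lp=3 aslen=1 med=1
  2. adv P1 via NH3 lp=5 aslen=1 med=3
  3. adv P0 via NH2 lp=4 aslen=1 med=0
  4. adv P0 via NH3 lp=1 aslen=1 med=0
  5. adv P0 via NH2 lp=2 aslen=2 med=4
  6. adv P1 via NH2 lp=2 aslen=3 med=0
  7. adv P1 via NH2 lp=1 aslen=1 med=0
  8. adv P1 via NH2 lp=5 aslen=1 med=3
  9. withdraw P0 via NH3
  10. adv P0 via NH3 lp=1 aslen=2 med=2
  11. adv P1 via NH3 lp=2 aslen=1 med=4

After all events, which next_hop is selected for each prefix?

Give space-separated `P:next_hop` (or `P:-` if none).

Op 1: best P0=NH1 P1=-
Op 2: best P0=NH1 P1=NH3
Op 3: best P0=NH2 P1=NH3
Op 4: best P0=NH2 P1=NH3
Op 5: best P0=NH1 P1=NH3
Op 6: best P0=NH1 P1=NH3
Op 7: best P0=NH1 P1=NH3
Op 8: best P0=NH1 P1=NH2
Op 9: best P0=NH1 P1=NH2
Op 10: best P0=NH1 P1=NH2
Op 11: best P0=NH1 P1=NH2

Answer: P0:NH1 P1:NH2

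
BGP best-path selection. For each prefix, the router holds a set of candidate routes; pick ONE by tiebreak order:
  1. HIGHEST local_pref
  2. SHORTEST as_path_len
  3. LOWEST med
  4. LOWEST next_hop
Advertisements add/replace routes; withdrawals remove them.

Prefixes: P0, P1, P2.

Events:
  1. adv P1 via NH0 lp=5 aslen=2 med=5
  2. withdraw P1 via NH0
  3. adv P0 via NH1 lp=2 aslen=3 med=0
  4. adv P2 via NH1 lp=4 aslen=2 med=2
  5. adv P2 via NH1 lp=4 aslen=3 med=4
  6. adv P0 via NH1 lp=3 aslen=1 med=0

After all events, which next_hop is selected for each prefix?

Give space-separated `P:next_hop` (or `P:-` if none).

Answer: P0:NH1 P1:- P2:NH1

Derivation:
Op 1: best P0=- P1=NH0 P2=-
Op 2: best P0=- P1=- P2=-
Op 3: best P0=NH1 P1=- P2=-
Op 4: best P0=NH1 P1=- P2=NH1
Op 5: best P0=NH1 P1=- P2=NH1
Op 6: best P0=NH1 P1=- P2=NH1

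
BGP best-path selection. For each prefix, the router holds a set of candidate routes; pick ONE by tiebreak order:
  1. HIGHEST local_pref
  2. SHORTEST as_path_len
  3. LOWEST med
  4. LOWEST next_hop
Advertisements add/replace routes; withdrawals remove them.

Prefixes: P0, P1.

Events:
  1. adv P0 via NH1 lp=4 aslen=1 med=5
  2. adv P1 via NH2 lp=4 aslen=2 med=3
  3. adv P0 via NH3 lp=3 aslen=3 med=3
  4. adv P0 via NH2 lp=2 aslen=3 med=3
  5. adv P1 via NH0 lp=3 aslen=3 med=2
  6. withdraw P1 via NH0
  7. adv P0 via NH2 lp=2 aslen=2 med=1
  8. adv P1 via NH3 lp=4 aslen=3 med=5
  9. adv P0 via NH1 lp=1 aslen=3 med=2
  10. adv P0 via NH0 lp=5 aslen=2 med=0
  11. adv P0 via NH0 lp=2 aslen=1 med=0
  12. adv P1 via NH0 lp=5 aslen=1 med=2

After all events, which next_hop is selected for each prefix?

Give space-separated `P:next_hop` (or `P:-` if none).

Answer: P0:NH3 P1:NH0

Derivation:
Op 1: best P0=NH1 P1=-
Op 2: best P0=NH1 P1=NH2
Op 3: best P0=NH1 P1=NH2
Op 4: best P0=NH1 P1=NH2
Op 5: best P0=NH1 P1=NH2
Op 6: best P0=NH1 P1=NH2
Op 7: best P0=NH1 P1=NH2
Op 8: best P0=NH1 P1=NH2
Op 9: best P0=NH3 P1=NH2
Op 10: best P0=NH0 P1=NH2
Op 11: best P0=NH3 P1=NH2
Op 12: best P0=NH3 P1=NH0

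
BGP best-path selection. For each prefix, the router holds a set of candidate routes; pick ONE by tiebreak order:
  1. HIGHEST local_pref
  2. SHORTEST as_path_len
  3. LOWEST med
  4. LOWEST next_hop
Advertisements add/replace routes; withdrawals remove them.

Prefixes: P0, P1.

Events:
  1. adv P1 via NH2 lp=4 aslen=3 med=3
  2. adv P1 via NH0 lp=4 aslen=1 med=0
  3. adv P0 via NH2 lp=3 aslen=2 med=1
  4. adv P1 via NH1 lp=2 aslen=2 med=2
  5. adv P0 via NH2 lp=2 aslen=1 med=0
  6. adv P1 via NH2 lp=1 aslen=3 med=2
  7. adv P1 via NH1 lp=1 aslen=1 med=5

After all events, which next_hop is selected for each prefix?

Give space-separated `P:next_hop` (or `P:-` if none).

Answer: P0:NH2 P1:NH0

Derivation:
Op 1: best P0=- P1=NH2
Op 2: best P0=- P1=NH0
Op 3: best P0=NH2 P1=NH0
Op 4: best P0=NH2 P1=NH0
Op 5: best P0=NH2 P1=NH0
Op 6: best P0=NH2 P1=NH0
Op 7: best P0=NH2 P1=NH0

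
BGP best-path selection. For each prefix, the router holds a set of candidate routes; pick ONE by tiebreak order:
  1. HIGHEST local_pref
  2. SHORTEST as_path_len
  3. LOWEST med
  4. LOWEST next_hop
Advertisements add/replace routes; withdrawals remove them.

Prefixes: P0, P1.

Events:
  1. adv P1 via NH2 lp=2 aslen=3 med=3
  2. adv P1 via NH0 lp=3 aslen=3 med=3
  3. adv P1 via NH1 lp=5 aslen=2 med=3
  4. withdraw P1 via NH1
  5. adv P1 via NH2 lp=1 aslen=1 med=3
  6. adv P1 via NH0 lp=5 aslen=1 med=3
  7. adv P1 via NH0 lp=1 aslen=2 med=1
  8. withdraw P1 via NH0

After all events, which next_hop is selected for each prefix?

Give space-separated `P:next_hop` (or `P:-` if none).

Answer: P0:- P1:NH2

Derivation:
Op 1: best P0=- P1=NH2
Op 2: best P0=- P1=NH0
Op 3: best P0=- P1=NH1
Op 4: best P0=- P1=NH0
Op 5: best P0=- P1=NH0
Op 6: best P0=- P1=NH0
Op 7: best P0=- P1=NH2
Op 8: best P0=- P1=NH2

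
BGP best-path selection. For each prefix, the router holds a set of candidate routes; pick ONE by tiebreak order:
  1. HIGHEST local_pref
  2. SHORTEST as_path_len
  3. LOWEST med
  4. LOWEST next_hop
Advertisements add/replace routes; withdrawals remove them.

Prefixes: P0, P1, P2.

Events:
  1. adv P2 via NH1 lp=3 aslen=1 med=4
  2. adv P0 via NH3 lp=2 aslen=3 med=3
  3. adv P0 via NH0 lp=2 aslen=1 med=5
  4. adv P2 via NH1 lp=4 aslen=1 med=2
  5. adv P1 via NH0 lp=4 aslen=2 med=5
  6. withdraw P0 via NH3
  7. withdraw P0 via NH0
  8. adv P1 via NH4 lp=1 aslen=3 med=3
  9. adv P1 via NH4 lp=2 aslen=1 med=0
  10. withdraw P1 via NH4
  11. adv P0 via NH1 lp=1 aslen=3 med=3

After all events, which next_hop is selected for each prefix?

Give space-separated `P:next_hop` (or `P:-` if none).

Answer: P0:NH1 P1:NH0 P2:NH1

Derivation:
Op 1: best P0=- P1=- P2=NH1
Op 2: best P0=NH3 P1=- P2=NH1
Op 3: best P0=NH0 P1=- P2=NH1
Op 4: best P0=NH0 P1=- P2=NH1
Op 5: best P0=NH0 P1=NH0 P2=NH1
Op 6: best P0=NH0 P1=NH0 P2=NH1
Op 7: best P0=- P1=NH0 P2=NH1
Op 8: best P0=- P1=NH0 P2=NH1
Op 9: best P0=- P1=NH0 P2=NH1
Op 10: best P0=- P1=NH0 P2=NH1
Op 11: best P0=NH1 P1=NH0 P2=NH1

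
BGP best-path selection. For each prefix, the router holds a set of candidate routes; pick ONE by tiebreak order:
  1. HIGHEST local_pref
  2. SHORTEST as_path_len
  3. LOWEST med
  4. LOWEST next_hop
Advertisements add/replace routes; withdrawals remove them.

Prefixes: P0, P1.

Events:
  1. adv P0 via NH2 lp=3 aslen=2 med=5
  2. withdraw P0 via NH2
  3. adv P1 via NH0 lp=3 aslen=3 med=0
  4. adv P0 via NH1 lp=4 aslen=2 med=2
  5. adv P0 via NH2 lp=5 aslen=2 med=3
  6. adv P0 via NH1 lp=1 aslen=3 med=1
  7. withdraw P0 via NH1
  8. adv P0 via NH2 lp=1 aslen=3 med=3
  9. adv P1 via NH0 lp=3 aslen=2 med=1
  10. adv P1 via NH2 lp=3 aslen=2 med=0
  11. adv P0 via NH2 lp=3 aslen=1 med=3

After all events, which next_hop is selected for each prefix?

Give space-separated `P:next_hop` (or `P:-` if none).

Answer: P0:NH2 P1:NH2

Derivation:
Op 1: best P0=NH2 P1=-
Op 2: best P0=- P1=-
Op 3: best P0=- P1=NH0
Op 4: best P0=NH1 P1=NH0
Op 5: best P0=NH2 P1=NH0
Op 6: best P0=NH2 P1=NH0
Op 7: best P0=NH2 P1=NH0
Op 8: best P0=NH2 P1=NH0
Op 9: best P0=NH2 P1=NH0
Op 10: best P0=NH2 P1=NH2
Op 11: best P0=NH2 P1=NH2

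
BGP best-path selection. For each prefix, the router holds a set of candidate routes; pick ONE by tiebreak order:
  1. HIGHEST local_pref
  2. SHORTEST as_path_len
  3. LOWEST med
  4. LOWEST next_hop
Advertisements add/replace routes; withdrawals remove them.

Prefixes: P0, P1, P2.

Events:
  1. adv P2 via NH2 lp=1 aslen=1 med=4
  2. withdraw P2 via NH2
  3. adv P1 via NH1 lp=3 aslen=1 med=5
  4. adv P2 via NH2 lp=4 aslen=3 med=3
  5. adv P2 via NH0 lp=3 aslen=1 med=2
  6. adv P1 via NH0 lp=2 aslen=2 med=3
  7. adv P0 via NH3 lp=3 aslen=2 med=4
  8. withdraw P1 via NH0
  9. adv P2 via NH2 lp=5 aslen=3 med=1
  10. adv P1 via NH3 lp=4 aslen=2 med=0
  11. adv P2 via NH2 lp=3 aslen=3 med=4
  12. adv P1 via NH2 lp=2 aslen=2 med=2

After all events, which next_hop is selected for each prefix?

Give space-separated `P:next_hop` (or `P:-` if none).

Answer: P0:NH3 P1:NH3 P2:NH0

Derivation:
Op 1: best P0=- P1=- P2=NH2
Op 2: best P0=- P1=- P2=-
Op 3: best P0=- P1=NH1 P2=-
Op 4: best P0=- P1=NH1 P2=NH2
Op 5: best P0=- P1=NH1 P2=NH2
Op 6: best P0=- P1=NH1 P2=NH2
Op 7: best P0=NH3 P1=NH1 P2=NH2
Op 8: best P0=NH3 P1=NH1 P2=NH2
Op 9: best P0=NH3 P1=NH1 P2=NH2
Op 10: best P0=NH3 P1=NH3 P2=NH2
Op 11: best P0=NH3 P1=NH3 P2=NH0
Op 12: best P0=NH3 P1=NH3 P2=NH0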